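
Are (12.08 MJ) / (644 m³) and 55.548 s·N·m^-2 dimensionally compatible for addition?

Expand each in SI base units:
  (12.08 MJ) / (644 m³):  [kg·m²·s⁻²] / [m³] = kg·m⁻¹·s⁻²
  55.548 s·N·m^-2:  N·s·m⁻² = kg·m·s⁻²·s·m⁻² = kg·m⁻¹·s⁻¹
kg·m⁻¹·s⁻² ≠ kg·m⁻¹·s⁻¹, so they cannot be added.

No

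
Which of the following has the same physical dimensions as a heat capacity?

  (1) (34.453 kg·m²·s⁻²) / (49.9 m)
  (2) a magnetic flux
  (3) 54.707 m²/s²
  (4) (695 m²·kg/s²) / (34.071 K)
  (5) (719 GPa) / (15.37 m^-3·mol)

Reference: [heat capacity] = kg·m²·s⁻²·K⁻¹.
Each option:
  (1) [kg·m²·s⁻²] / [m] = kg·m·s⁻²
  (2) [magnetic flux] = kg·m²·s⁻²·A⁻¹
  (3) m²·s⁻²
  (4) [kg·m²·s⁻²] / [K] = kg·m²·s⁻²·K⁻¹  ← same
  (5) [kg·m⁻¹·s⁻²] / [m⁻³·mol] = kg·m²·s⁻²·mol⁻¹
Only (4) matches kg·m²·s⁻²·K⁻¹.

(4)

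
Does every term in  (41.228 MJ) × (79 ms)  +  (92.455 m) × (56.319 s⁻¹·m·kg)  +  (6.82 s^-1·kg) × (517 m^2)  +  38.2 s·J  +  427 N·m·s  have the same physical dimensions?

Work out the base dimensions of each:
  (41.228 MJ) × (79 ms):  [kg·m²·s⁻²] · [s] = kg·m²·s⁻¹
  (92.455 m) × (56.319 s⁻¹·m·kg):  [m] · [kg·m·s⁻¹] = kg·m²·s⁻¹
  (6.82 s^-1·kg) × (517 m^2):  [kg·s⁻¹] · [m²] = kg·m²·s⁻¹
  38.2 s·J:  J·s = N·m·s = kg·m²·s⁻¹
  427 N·m·s:  N·m·s = kg·m·s⁻²·m·s = kg·m²·s⁻¹
Every term reduces to kg·m²·s⁻¹.

Yes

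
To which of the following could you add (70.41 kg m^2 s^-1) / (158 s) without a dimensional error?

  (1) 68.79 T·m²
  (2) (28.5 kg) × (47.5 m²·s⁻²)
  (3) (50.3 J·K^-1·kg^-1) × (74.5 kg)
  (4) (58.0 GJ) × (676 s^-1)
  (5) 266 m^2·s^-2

(2)

Reference: [kg·m²·s⁻¹] / [s] = kg·m²·s⁻².
Each option:
  (1) T·m² = Wb·m⁻²·m² = kg·m²·s⁻²·A⁻¹
  (2) [kg] · [m²·s⁻²] = kg·m²·s⁻²  ← same
  (3) [m²·s⁻²·K⁻¹] · [kg] = kg·m²·s⁻²·K⁻¹
  (4) [kg·m²·s⁻²] · [s⁻¹] = kg·m²·s⁻³
  (5) m²·s⁻²
Only (2) matches kg·m²·s⁻².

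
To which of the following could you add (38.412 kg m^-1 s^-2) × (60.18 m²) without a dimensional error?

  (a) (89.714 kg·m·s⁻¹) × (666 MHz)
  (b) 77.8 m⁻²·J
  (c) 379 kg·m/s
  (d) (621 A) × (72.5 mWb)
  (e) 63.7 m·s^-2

(a)

Reference: [kg·m⁻¹·s⁻²] · [m²] = kg·m·s⁻².
Each option:
  (a) [kg·m·s⁻¹] · [s⁻¹] = kg·m·s⁻²  ← same
  (b) J·m⁻² = N·m·m⁻² = kg·s⁻²
  (c) kg·m·s⁻¹
  (d) [A] · [kg·m²·s⁻²·A⁻¹] = kg·m²·s⁻²
  (e) m·s⁻²
Only (a) matches kg·m·s⁻².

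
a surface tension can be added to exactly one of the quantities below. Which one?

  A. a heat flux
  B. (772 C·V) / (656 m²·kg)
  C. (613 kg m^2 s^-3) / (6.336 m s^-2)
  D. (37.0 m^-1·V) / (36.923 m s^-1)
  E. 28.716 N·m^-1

E.

Reference: [surface tension] = kg·s⁻².
Each option:
  A. [heat flux] = kg·s⁻³
  B. [kg·m²·s⁻²] / [kg·m²] = s⁻²
  C. [kg·m²·s⁻³] / [m·s⁻²] = kg·m·s⁻¹
  D. [kg·m·s⁻³·A⁻¹] / [m·s⁻¹] = kg·s⁻²·A⁻¹
  E. N·m⁻¹ = kg·m·s⁻²·m⁻¹ = kg·s⁻²  ← same
Only E. matches kg·s⁻².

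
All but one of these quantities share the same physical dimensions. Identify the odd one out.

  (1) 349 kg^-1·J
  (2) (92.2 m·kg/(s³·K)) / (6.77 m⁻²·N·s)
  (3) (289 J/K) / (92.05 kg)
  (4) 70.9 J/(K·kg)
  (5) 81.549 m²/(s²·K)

In SI base units:
  (1) J·kg⁻¹ = N·m·kg⁻¹ = m²·s⁻²
  (2) [kg·m·s⁻³·K⁻¹] / [kg·m⁻¹·s⁻¹] = m²·s⁻²·K⁻¹
  (3) [kg·m²·s⁻²·K⁻¹] / [kg] = m²·s⁻²·K⁻¹
  (4) J·kg⁻¹·K⁻¹ = N·m·kg⁻¹·K⁻¹ = m²·s⁻²·K⁻¹
  (5) m²·s⁻²·K⁻¹
All reduce to m²·s⁻²·K⁻¹ except (1), which is m²·s⁻².

(1)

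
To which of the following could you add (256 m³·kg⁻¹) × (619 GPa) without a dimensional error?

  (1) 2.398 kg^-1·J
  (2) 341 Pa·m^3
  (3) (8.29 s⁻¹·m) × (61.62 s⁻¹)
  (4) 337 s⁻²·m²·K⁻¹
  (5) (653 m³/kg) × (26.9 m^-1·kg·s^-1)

Reference: [kg⁻¹·m³] · [kg·m⁻¹·s⁻²] = m²·s⁻².
Each option:
  (1) J·kg⁻¹ = N·m·kg⁻¹ = m²·s⁻²  ← same
  (2) Pa·m³ = N·m⁻²·m³ = kg·m²·s⁻²
  (3) [m·s⁻¹] · [s⁻¹] = m·s⁻²
  (4) m²·s⁻²·K⁻¹
  (5) [kg⁻¹·m³] · [kg·m⁻¹·s⁻¹] = m²·s⁻¹
Only (1) matches m²·s⁻².

(1)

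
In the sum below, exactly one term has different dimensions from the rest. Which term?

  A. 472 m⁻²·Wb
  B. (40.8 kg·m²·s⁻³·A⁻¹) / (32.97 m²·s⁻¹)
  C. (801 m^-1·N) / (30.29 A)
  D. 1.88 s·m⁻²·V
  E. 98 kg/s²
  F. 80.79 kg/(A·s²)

E.

Reduce each to base SI dimensions:
  A. Wb·m⁻² = V·s·m⁻² = kg·s⁻²·A⁻¹
  B. [kg·m²·s⁻³·A⁻¹] / [m²·s⁻¹] = kg·s⁻²·A⁻¹
  C. [kg·s⁻²] / [A] = kg·s⁻²·A⁻¹
  D. V·s·m⁻² = J·C⁻¹·s·m⁻² = kg·s⁻²·A⁻¹
  E. kg·s⁻²
  F. kg·s⁻²·A⁻¹
All reduce to kg·s⁻²·A⁻¹ except E., which is kg·s⁻².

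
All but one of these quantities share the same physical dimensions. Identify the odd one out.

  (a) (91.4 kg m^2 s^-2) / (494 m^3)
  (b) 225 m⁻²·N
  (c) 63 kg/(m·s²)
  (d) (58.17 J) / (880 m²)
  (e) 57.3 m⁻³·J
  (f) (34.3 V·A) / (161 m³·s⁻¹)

(d)

Dimensions:
  (a) [kg·m²·s⁻²] / [m³] = kg·m⁻¹·s⁻²
  (b) N·m⁻² = kg·m·s⁻²·m⁻² = kg·m⁻¹·s⁻²
  (c) kg·m⁻¹·s⁻²
  (d) [kg·m²·s⁻²] / [m²] = kg·s⁻²
  (e) J·m⁻³ = N·m·m⁻³ = kg·m⁻¹·s⁻²
  (f) [kg·m²·s⁻³] / [m³·s⁻¹] = kg·m⁻¹·s⁻²
All reduce to kg·m⁻¹·s⁻² except (d), which is kg·s⁻².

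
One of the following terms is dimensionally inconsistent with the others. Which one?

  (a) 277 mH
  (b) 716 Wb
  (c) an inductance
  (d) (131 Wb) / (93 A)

Work out the base dimensions of each:
  (a) H = V·s·A⁻¹ = kg·m²·s⁻²·A⁻²
  (b) Wb = V·s = kg·m²·s⁻²·A⁻¹
  (c) [inductance] = kg·m²·s⁻²·A⁻²
  (d) [kg·m²·s⁻²·A⁻¹] / [A] = kg·m²·s⁻²·A⁻²
All reduce to kg·m²·s⁻²·A⁻² except (b), which is kg·m²·s⁻²·A⁻¹.

(b)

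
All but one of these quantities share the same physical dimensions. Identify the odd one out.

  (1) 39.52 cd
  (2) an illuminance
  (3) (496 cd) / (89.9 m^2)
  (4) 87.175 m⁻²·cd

Work out the base dimensions of each:
  (1) cd
  (2) [illuminance] = m⁻²·cd
  (3) [cd] / [m²] = m⁻²·cd
  (4) cd·m⁻² = m⁻²·cd
All reduce to m⁻²·cd except (1), which is cd.

(1)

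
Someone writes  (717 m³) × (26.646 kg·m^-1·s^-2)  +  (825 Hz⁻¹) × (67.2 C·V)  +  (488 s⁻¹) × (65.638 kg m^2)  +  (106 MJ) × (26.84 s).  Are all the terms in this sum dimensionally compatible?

No

Work out the base dimensions of each:
  (717 m³) × (26.646 kg·m^-1·s^-2):  [m³] · [kg·m⁻¹·s⁻²] = kg·m²·s⁻²
  (825 Hz⁻¹) × (67.2 C·V):  [s] · [kg·m²·s⁻²] = kg·m²·s⁻¹
  (488 s⁻¹) × (65.638 kg m^2):  [s⁻¹] · [kg·m²] = kg·m²·s⁻¹
  (106 MJ) × (26.84 s):  [kg·m²·s⁻²] · [s] = kg·m²·s⁻¹
The terms do not share a single dimension (kg·m²·s⁻² vs kg·m²·s⁻¹).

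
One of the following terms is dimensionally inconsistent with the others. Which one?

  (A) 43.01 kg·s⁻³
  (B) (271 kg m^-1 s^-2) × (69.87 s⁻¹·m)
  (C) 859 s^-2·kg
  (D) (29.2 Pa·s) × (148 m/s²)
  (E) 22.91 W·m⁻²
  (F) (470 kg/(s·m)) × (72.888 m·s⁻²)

(C)

Work out the base dimensions of each:
  (A) kg·s⁻³
  (B) [kg·m⁻¹·s⁻²] · [m·s⁻¹] = kg·s⁻³
  (C) kg·s⁻²
  (D) [kg·m⁻¹·s⁻¹] · [m·s⁻²] = kg·s⁻³
  (E) W·m⁻² = J·s⁻¹·m⁻² = kg·s⁻³
  (F) [kg·m⁻¹·s⁻¹] · [m·s⁻²] = kg·s⁻³
All reduce to kg·s⁻³ except (C), which is kg·s⁻².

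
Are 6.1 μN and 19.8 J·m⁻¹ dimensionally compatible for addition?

Yes

Work out the base dimensions of each:
  6.1 μN:  N = kg·m·s⁻²
  19.8 J·m⁻¹:  J·m⁻¹ = N·m·m⁻¹ = kg·m·s⁻²
Both are kg·m·s⁻², so they have the same dimensions and can be added.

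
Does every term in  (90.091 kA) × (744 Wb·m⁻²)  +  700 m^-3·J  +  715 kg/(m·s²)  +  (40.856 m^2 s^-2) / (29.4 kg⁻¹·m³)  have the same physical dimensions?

Reduce each to base SI dimensions:
  (90.091 kA) × (744 Wb·m⁻²):  [A] · [kg·s⁻²·A⁻¹] = kg·s⁻²
  700 m^-3·J:  J·m⁻³ = N·m·m⁻³ = kg·m⁻¹·s⁻²
  715 kg/(m·s²):  kg·m⁻¹·s⁻²
  (40.856 m^2 s^-2) / (29.4 kg⁻¹·m³):  [m²·s⁻²] / [kg⁻¹·m³] = kg·m⁻¹·s⁻²
The terms do not share a single dimension (kg·m⁻¹·s⁻² vs kg·s⁻²).

No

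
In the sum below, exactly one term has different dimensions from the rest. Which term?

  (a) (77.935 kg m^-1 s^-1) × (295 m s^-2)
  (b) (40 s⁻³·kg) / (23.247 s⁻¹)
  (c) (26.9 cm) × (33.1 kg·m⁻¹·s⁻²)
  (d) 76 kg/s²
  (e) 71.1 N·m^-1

In SI base units:
  (a) [kg·m⁻¹·s⁻¹] · [m·s⁻²] = kg·s⁻³
  (b) [kg·s⁻³] / [s⁻¹] = kg·s⁻²
  (c) [m] · [kg·m⁻¹·s⁻²] = kg·s⁻²
  (d) kg·s⁻²
  (e) N·m⁻¹ = kg·m·s⁻²·m⁻¹ = kg·s⁻²
All reduce to kg·s⁻² except (a), which is kg·s⁻³.

(a)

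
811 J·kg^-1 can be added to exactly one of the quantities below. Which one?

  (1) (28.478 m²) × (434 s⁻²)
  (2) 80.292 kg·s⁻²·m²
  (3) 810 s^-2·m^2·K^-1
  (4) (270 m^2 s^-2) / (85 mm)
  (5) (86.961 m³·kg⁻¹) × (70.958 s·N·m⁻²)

Reference: J·kg⁻¹ = N·m·kg⁻¹ = m²·s⁻².
Each option:
  (1) [m²] · [s⁻²] = m²·s⁻²  ← same
  (2) kg·m²·s⁻²
  (3) m²·s⁻²·K⁻¹
  (4) [m²·s⁻²] / [m] = m·s⁻²
  (5) [kg⁻¹·m³] · [kg·m⁻¹·s⁻¹] = m²·s⁻¹
Only (1) matches m²·s⁻².

(1)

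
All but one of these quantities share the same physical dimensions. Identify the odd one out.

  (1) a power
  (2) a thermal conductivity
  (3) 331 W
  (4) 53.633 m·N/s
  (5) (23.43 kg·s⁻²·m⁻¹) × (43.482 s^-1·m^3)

(2)

Reduce each to base SI dimensions:
  (1) [power] = kg·m²·s⁻³
  (2) [thermal conductivity] = kg·m·s⁻³·K⁻¹
  (3) W = J·s⁻¹ = kg·m²·s⁻³
  (4) N·m·s⁻¹ = kg·m·s⁻²·m·s⁻¹ = kg·m²·s⁻³
  (5) [kg·m⁻¹·s⁻²] · [m³·s⁻¹] = kg·m²·s⁻³
All reduce to kg·m²·s⁻³ except (2), which is kg·m·s⁻³·K⁻¹.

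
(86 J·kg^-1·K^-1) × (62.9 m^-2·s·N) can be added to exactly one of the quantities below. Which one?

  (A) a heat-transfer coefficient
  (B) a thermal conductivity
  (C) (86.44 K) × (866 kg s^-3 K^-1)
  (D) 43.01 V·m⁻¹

Reference: [m²·s⁻²·K⁻¹] · [kg·m⁻¹·s⁻¹] = kg·m·s⁻³·K⁻¹.
Each option:
  (A) [heat-transfer coefficient] = kg·s⁻³·K⁻¹
  (B) [thermal conductivity] = kg·m·s⁻³·K⁻¹  ← same
  (C) [K] · [kg·s⁻³·K⁻¹] = kg·s⁻³
  (D) V·m⁻¹ = J·C⁻¹·m⁻¹ = kg·m·s⁻³·A⁻¹
Only (B) matches kg·m·s⁻³·K⁻¹.

(B)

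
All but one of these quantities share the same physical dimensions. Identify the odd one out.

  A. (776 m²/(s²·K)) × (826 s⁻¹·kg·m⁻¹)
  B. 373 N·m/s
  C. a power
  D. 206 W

In SI base units:
  A. [m²·s⁻²·K⁻¹] · [kg·m⁻¹·s⁻¹] = kg·m·s⁻³·K⁻¹
  B. N·m·s⁻¹ = kg·m·s⁻²·m·s⁻¹ = kg·m²·s⁻³
  C. [power] = kg·m²·s⁻³
  D. W = J·s⁻¹ = kg·m²·s⁻³
All reduce to kg·m²·s⁻³ except A., which is kg·m·s⁻³·K⁻¹.

A.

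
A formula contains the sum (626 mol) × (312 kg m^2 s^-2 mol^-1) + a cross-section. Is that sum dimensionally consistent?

Expand each in SI base units:
  (626 mol) × (312 kg m^2 s^-2 mol^-1):  [mol] · [kg·m²·s⁻²·mol⁻¹] = kg·m²·s⁻²
  a cross-section:  [cross-section] = m²
kg·m²·s⁻² ≠ m², so they cannot be added.

No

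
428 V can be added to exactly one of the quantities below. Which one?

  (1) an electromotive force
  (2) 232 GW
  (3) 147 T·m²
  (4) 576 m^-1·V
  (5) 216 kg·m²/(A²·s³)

(1)

Reference: V = J·C⁻¹ = kg·m²·s⁻³·A⁻¹.
Each option:
  (1) [electromotive force] = kg·m²·s⁻³·A⁻¹  ← same
  (2) W = J·s⁻¹ = kg·m²·s⁻³
  (3) T·m² = Wb·m⁻²·m² = kg·m²·s⁻²·A⁻¹
  (4) V·m⁻¹ = J·C⁻¹·m⁻¹ = kg·m·s⁻³·A⁻¹
  (5) kg·m²·s⁻³·A⁻²
Only (1) matches kg·m²·s⁻³·A⁻¹.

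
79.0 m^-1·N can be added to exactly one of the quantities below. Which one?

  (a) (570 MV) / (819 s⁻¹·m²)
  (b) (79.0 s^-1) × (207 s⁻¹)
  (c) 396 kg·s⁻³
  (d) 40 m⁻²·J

Reference: N·m⁻¹ = kg·m·s⁻²·m⁻¹ = kg·s⁻².
Each option:
  (a) [kg·m²·s⁻³·A⁻¹] / [m²·s⁻¹] = kg·s⁻²·A⁻¹
  (b) [s⁻¹] · [s⁻¹] = s⁻²
  (c) kg·s⁻³
  (d) J·m⁻² = N·m·m⁻² = kg·s⁻²  ← same
Only (d) matches kg·s⁻².

(d)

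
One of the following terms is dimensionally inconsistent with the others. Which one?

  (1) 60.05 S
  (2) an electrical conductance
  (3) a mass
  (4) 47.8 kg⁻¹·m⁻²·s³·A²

Work out the base dimensions of each:
  (1) S = Ω⁻¹ = kg⁻¹·m⁻²·s³·A²
  (2) [electrical conductance] = kg⁻¹·m⁻²·s³·A²
  (3) [mass] = kg
  (4) kg⁻¹·m⁻²·s³·A²
All reduce to kg⁻¹·m⁻²·s³·A² except (3), which is kg.

(3)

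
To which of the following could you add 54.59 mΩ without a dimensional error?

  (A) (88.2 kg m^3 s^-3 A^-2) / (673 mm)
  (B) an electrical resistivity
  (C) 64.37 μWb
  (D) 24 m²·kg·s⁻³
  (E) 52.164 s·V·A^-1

(A)

Reference: Ω = V·A⁻¹ = kg·m²·s⁻³·A⁻².
Each option:
  (A) [kg·m³·s⁻³·A⁻²] / [m] = kg·m²·s⁻³·A⁻²  ← same
  (B) [electrical resistivity] = kg·m³·s⁻³·A⁻²
  (C) Wb = V·s = kg·m²·s⁻²·A⁻¹
  (D) kg·m²·s⁻³
  (E) V·s·A⁻¹ = J·C⁻¹·s·A⁻¹ = kg·m²·s⁻²·A⁻²
Only (A) matches kg·m²·s⁻³·A⁻².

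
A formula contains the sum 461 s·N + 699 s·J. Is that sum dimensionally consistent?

No

Reduce each to base SI dimensions:
  461 s·N:  N·s = kg·m·s⁻²·s = kg·m·s⁻¹
  699 s·J:  J·s = N·m·s = kg·m²·s⁻¹
kg·m·s⁻¹ ≠ kg·m²·s⁻¹, so they cannot be added.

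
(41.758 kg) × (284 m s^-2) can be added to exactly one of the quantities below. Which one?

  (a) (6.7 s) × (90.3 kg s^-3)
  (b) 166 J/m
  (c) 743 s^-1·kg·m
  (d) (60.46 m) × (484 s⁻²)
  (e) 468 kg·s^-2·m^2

(b)

Reference: [kg] · [m·s⁻²] = kg·m·s⁻².
Each option:
  (a) [s] · [kg·s⁻³] = kg·s⁻²
  (b) J·m⁻¹ = N·m·m⁻¹ = kg·m·s⁻²  ← same
  (c) kg·m·s⁻¹
  (d) [m] · [s⁻²] = m·s⁻²
  (e) kg·m²·s⁻²
Only (b) matches kg·m·s⁻².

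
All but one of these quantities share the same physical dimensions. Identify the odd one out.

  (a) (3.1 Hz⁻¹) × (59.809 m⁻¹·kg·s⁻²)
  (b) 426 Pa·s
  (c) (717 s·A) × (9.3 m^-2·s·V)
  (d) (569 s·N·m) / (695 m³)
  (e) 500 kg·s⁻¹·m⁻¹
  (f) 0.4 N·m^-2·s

Work out the base dimensions of each:
  (a) [s] · [kg·m⁻¹·s⁻²] = kg·m⁻¹·s⁻¹
  (b) Pa·s = N·m⁻²·s = kg·m⁻¹·s⁻¹
  (c) [s·A] · [kg·s⁻²·A⁻¹] = kg·s⁻¹
  (d) [kg·m²·s⁻¹] / [m³] = kg·m⁻¹·s⁻¹
  (e) kg·m⁻¹·s⁻¹
  (f) N·s·m⁻² = kg·m·s⁻²·s·m⁻² = kg·m⁻¹·s⁻¹
All reduce to kg·m⁻¹·s⁻¹ except (c), which is kg·s⁻¹.

(c)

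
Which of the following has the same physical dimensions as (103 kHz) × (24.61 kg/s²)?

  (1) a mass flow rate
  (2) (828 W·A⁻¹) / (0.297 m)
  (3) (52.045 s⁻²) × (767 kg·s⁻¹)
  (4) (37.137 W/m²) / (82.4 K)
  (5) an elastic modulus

(3)

Reference: [s⁻¹] · [kg·s⁻²] = kg·s⁻³.
Each option:
  (1) [mass flow rate] = kg·s⁻¹
  (2) [kg·m²·s⁻³·A⁻¹] / [m] = kg·m·s⁻³·A⁻¹
  (3) [s⁻²] · [kg·s⁻¹] = kg·s⁻³  ← same
  (4) [kg·s⁻³] / [K] = kg·s⁻³·K⁻¹
  (5) [elastic modulus] = kg·m⁻¹·s⁻²
Only (3) matches kg·s⁻³.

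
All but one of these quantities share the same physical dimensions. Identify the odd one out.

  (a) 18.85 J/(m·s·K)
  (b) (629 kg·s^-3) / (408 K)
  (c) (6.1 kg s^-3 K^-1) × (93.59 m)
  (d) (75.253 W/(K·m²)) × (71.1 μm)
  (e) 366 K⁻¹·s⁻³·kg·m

Work out the base dimensions of each:
  (a) J·s⁻¹·m⁻¹·K⁻¹ = N·m·s⁻¹·m⁻¹·K⁻¹ = kg·m·s⁻³·K⁻¹
  (b) [kg·s⁻³] / [K] = kg·s⁻³·K⁻¹
  (c) [kg·s⁻³·K⁻¹] · [m] = kg·m·s⁻³·K⁻¹
  (d) [kg·s⁻³·K⁻¹] · [m] = kg·m·s⁻³·K⁻¹
  (e) kg·m·s⁻³·K⁻¹
All reduce to kg·m·s⁻³·K⁻¹ except (b), which is kg·s⁻³·K⁻¹.

(b)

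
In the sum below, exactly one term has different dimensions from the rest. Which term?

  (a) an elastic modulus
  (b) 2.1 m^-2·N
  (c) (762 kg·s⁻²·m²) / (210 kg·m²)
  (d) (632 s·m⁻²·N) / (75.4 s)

In SI base units:
  (a) [elastic modulus] = kg·m⁻¹·s⁻²
  (b) N·m⁻² = kg·m·s⁻²·m⁻² = kg·m⁻¹·s⁻²
  (c) [kg·m²·s⁻²] / [kg·m²] = s⁻²
  (d) [kg·m⁻¹·s⁻¹] / [s] = kg·m⁻¹·s⁻²
All reduce to kg·m⁻¹·s⁻² except (c), which is s⁻².

(c)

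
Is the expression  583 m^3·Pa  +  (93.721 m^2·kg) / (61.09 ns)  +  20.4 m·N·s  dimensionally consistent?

No

Expand each in SI base units:
  583 m^3·Pa:  Pa·m³ = N·m⁻²·m³ = kg·m²·s⁻²
  (93.721 m^2·kg) / (61.09 ns):  [kg·m²] / [s] = kg·m²·s⁻¹
  20.4 m·N·s:  N·m·s = kg·m·s⁻²·m·s = kg·m²·s⁻¹
The terms do not share a single dimension (kg·m²·s⁻² vs kg·m²·s⁻¹).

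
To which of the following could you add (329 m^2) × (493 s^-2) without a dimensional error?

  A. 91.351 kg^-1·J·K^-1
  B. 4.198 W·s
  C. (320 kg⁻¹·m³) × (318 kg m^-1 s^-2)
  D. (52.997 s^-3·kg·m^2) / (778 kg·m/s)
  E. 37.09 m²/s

Reference: [m²] · [s⁻²] = m²·s⁻².
Each option:
  A. J·kg⁻¹·K⁻¹ = N·m·kg⁻¹·K⁻¹ = m²·s⁻²·K⁻¹
  B. W·s = J·s⁻¹·s = kg·m²·s⁻²
  C. [kg⁻¹·m³] · [kg·m⁻¹·s⁻²] = m²·s⁻²  ← same
  D. [kg·m²·s⁻³] / [kg·m·s⁻¹] = m·s⁻²
  E. m²·s⁻¹
Only C. matches m²·s⁻².

C.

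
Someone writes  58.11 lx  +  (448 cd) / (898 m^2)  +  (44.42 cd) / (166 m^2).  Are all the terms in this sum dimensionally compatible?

Yes

Expand each in SI base units:
  58.11 lx:  lx = lm·m⁻² = m⁻²·cd
  (448 cd) / (898 m^2):  [cd] / [m²] = m⁻²·cd
  (44.42 cd) / (166 m^2):  [cd] / [m²] = m⁻²·cd
Every term reduces to m⁻²·cd.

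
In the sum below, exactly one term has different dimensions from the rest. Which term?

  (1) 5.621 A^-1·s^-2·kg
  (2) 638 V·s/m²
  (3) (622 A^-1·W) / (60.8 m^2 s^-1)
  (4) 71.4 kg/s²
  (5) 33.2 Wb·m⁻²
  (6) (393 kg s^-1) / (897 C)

(4)

Work out the base dimensions of each:
  (1) kg·s⁻²·A⁻¹
  (2) V·s·m⁻² = J·C⁻¹·s·m⁻² = kg·s⁻²·A⁻¹
  (3) [kg·m²·s⁻³·A⁻¹] / [m²·s⁻¹] = kg·s⁻²·A⁻¹
  (4) kg·s⁻²
  (5) Wb·m⁻² = V·s·m⁻² = kg·s⁻²·A⁻¹
  (6) [kg·s⁻¹] / [s·A] = kg·s⁻²·A⁻¹
All reduce to kg·s⁻²·A⁻¹ except (4), which is kg·s⁻².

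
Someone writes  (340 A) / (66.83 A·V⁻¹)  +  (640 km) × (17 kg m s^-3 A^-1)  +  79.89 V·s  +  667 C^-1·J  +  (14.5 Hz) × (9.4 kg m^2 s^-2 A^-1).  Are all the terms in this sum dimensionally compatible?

No

Dimensions:
  (340 A) / (66.83 A·V⁻¹):  [A] / [kg⁻¹·m⁻²·s³·A²] = kg·m²·s⁻³·A⁻¹
  (640 km) × (17 kg m s^-3 A^-1):  [m] · [kg·m·s⁻³·A⁻¹] = kg·m²·s⁻³·A⁻¹
  79.89 V·s:  V·s = J·C⁻¹·s = kg·m²·s⁻²·A⁻¹
  667 C^-1·J:  J·C⁻¹ = N·m·(s·A)⁻¹ = kg·m²·s⁻³·A⁻¹
  (14.5 Hz) × (9.4 kg m^2 s^-2 A^-1):  [s⁻¹] · [kg·m²·s⁻²·A⁻¹] = kg·m²·s⁻³·A⁻¹
The terms do not share a single dimension (kg·m²·s⁻²·A⁻¹ vs kg·m²·s⁻³·A⁻¹).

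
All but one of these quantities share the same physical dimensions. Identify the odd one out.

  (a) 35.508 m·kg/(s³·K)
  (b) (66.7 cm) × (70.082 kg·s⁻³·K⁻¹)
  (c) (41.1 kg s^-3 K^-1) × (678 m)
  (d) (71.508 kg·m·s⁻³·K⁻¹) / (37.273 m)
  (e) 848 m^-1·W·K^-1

(d)

Dimensions:
  (a) kg·m·s⁻³·K⁻¹
  (b) [m] · [kg·s⁻³·K⁻¹] = kg·m·s⁻³·K⁻¹
  (c) [kg·s⁻³·K⁻¹] · [m] = kg·m·s⁻³·K⁻¹
  (d) [kg·m·s⁻³·K⁻¹] / [m] = kg·s⁻³·K⁻¹
  (e) W·m⁻¹·K⁻¹ = J·s⁻¹·m⁻¹·K⁻¹ = kg·m·s⁻³·K⁻¹
All reduce to kg·m·s⁻³·K⁻¹ except (d), which is kg·s⁻³·K⁻¹.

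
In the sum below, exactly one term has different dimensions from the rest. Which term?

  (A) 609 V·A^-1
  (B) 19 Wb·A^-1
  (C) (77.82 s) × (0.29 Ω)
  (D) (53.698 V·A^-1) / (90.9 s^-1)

In SI base units:
  (A) V·A⁻¹ = J·C⁻¹·A⁻¹ = kg·m²·s⁻³·A⁻²
  (B) Wb·A⁻¹ = V·s·A⁻¹ = kg·m²·s⁻²·A⁻²
  (C) [s] · [kg·m²·s⁻³·A⁻²] = kg·m²·s⁻²·A⁻²
  (D) [kg·m²·s⁻³·A⁻²] / [s⁻¹] = kg·m²·s⁻²·A⁻²
All reduce to kg·m²·s⁻²·A⁻² except (A), which is kg·m²·s⁻³·A⁻².

(A)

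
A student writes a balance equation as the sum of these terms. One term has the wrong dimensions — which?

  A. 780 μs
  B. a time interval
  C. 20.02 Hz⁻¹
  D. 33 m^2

D.

Reduce each to base SI dimensions:
  A. s
  B. [time interval] = s
  C. Hz⁻¹ = (s⁻¹)⁻¹ = s
  D. m²
All reduce to s except D., which is m².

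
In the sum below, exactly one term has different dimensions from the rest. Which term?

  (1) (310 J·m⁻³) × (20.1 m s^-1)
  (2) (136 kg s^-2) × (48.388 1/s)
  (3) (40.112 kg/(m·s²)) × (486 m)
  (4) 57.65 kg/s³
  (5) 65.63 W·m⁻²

Reduce each to base SI dimensions:
  (1) [kg·m⁻¹·s⁻²] · [m·s⁻¹] = kg·s⁻³
  (2) [kg·s⁻²] · [s⁻¹] = kg·s⁻³
  (3) [kg·m⁻¹·s⁻²] · [m] = kg·s⁻²
  (4) kg·s⁻³
  (5) W·m⁻² = J·s⁻¹·m⁻² = kg·s⁻³
All reduce to kg·s⁻³ except (3), which is kg·s⁻².

(3)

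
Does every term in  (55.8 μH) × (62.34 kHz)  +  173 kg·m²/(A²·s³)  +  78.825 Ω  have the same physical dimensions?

Reduce each to base SI dimensions:
  (55.8 μH) × (62.34 kHz):  [kg·m²·s⁻²·A⁻²] · [s⁻¹] = kg·m²·s⁻³·A⁻²
  173 kg·m²/(A²·s³):  kg·m²·s⁻³·A⁻²
  78.825 Ω:  Ω = V·A⁻¹ = kg·m²·s⁻³·A⁻²
Every term reduces to kg·m²·s⁻³·A⁻².

Yes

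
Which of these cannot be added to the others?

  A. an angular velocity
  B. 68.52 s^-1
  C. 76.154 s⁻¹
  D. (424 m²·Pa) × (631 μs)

D.

In SI base units:
  A. [angular velocity] = s⁻¹
  B. s⁻¹
  C. s⁻¹
  D. [kg·m·s⁻²] · [s] = kg·m·s⁻¹
All reduce to s⁻¹ except D., which is kg·m·s⁻¹.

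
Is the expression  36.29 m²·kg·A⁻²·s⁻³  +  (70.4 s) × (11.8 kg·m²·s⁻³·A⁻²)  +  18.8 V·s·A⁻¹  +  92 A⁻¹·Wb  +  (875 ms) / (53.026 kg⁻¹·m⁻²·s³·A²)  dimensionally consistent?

No

Reduce each to base SI dimensions:
  36.29 m²·kg·A⁻²·s⁻³:  kg·m²·s⁻³·A⁻²
  (70.4 s) × (11.8 kg·m²·s⁻³·A⁻²):  [s] · [kg·m²·s⁻³·A⁻²] = kg·m²·s⁻²·A⁻²
  18.8 V·s·A⁻¹:  V·s·A⁻¹ = J·C⁻¹·s·A⁻¹ = kg·m²·s⁻²·A⁻²
  92 A⁻¹·Wb:  Wb·A⁻¹ = V·s·A⁻¹ = kg·m²·s⁻²·A⁻²
  (875 ms) / (53.026 kg⁻¹·m⁻²·s³·A²):  [s] / [kg⁻¹·m⁻²·s³·A²] = kg·m²·s⁻²·A⁻²
The terms do not share a single dimension (kg·m²·s⁻²·A⁻² vs kg·m²·s⁻³·A⁻²).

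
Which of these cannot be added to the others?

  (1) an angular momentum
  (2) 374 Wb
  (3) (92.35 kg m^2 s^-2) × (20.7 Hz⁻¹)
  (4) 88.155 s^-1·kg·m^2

(2)

In SI base units:
  (1) [angular momentum] = kg·m²·s⁻¹
  (2) Wb = V·s = kg·m²·s⁻²·A⁻¹
  (3) [kg·m²·s⁻²] · [s] = kg·m²·s⁻¹
  (4) kg·m²·s⁻¹
All reduce to kg·m²·s⁻¹ except (2), which is kg·m²·s⁻²·A⁻¹.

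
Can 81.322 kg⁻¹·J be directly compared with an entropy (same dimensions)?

No

Expand each in SI base units:
  81.322 kg⁻¹·J:  J·kg⁻¹ = N·m·kg⁻¹ = m²·s⁻²
  an entropy:  [entropy] = kg·m²·s⁻²·K⁻¹
m²·s⁻² ≠ kg·m²·s⁻²·K⁻¹, so they cannot be added.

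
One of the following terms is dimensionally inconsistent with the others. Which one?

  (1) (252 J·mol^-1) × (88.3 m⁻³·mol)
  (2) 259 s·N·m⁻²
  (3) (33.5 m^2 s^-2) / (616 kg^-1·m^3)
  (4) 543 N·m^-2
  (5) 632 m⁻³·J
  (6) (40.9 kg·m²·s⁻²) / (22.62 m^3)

In SI base units:
  (1) [kg·m²·s⁻²·mol⁻¹] · [m⁻³·mol] = kg·m⁻¹·s⁻²
  (2) N·s·m⁻² = kg·m·s⁻²·s·m⁻² = kg·m⁻¹·s⁻¹
  (3) [m²·s⁻²] / [kg⁻¹·m³] = kg·m⁻¹·s⁻²
  (4) N·m⁻² = kg·m·s⁻²·m⁻² = kg·m⁻¹·s⁻²
  (5) J·m⁻³ = N·m·m⁻³ = kg·m⁻¹·s⁻²
  (6) [kg·m²·s⁻²] / [m³] = kg·m⁻¹·s⁻²
All reduce to kg·m⁻¹·s⁻² except (2), which is kg·m⁻¹·s⁻¹.

(2)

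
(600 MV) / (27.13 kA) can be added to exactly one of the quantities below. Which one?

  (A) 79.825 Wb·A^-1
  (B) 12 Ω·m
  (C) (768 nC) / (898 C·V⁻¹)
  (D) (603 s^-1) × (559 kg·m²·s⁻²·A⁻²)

(D)

Reference: [kg·m²·s⁻³·A⁻¹] / [A] = kg·m²·s⁻³·A⁻².
Each option:
  (A) Wb·A⁻¹ = V·s·A⁻¹ = kg·m²·s⁻²·A⁻²
  (B) Ω·m = V·A⁻¹·m = kg·m³·s⁻³·A⁻²
  (C) [s·A] / [kg⁻¹·m⁻²·s⁴·A²] = kg·m²·s⁻³·A⁻¹
  (D) [s⁻¹] · [kg·m²·s⁻²·A⁻²] = kg·m²·s⁻³·A⁻²  ← same
Only (D) matches kg·m²·s⁻³·A⁻².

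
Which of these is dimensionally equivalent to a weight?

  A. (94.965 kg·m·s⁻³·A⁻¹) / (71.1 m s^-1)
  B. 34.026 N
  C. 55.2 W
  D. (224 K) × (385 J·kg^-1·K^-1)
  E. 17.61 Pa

B.

Reference: [weight] = kg·m·s⁻².
Each option:
  A. [kg·m·s⁻³·A⁻¹] / [m·s⁻¹] = kg·s⁻²·A⁻¹
  B. N = kg·m·s⁻²  ← same
  C. W = J·s⁻¹ = kg·m²·s⁻³
  D. [K] · [m²·s⁻²·K⁻¹] = m²·s⁻²
  E. Pa = N·m⁻² = kg·m⁻¹·s⁻²
Only B. matches kg·m·s⁻².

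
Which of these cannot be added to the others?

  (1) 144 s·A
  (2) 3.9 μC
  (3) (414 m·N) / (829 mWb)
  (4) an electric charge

Expand each in SI base units:
  (1) A·s = s·A
  (2) C = s·A
  (3) [kg·m²·s⁻²] / [kg·m²·s⁻²·A⁻¹] = A
  (4) [electric charge] = s·A
All reduce to s·A except (3), which is A.

(3)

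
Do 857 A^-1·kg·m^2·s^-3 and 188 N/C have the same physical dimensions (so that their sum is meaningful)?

No

Dimensions:
  857 A^-1·kg·m^2·s^-3:  kg·m²·s⁻³·A⁻¹
  188 N/C:  N·C⁻¹ = kg·m·s⁻²·(s·A)⁻¹ = kg·m·s⁻³·A⁻¹
kg·m²·s⁻³·A⁻¹ ≠ kg·m·s⁻³·A⁻¹, so they cannot be added.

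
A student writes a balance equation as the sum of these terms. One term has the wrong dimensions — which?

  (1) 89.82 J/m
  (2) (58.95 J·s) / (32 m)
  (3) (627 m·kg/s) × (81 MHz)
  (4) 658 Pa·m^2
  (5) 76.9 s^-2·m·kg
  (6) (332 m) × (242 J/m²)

(2)

In SI base units:
  (1) J·m⁻¹ = N·m·m⁻¹ = kg·m·s⁻²
  (2) [kg·m²·s⁻¹] / [m] = kg·m·s⁻¹
  (3) [kg·m·s⁻¹] · [s⁻¹] = kg·m·s⁻²
  (4) Pa·m² = N·m⁻²·m² = kg·m·s⁻²
  (5) kg·m·s⁻²
  (6) [m] · [kg·s⁻²] = kg·m·s⁻²
All reduce to kg·m·s⁻² except (2), which is kg·m·s⁻¹.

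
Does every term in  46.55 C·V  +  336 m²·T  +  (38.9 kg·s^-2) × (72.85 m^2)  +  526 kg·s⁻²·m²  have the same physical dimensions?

No

Expand each in SI base units:
  46.55 C·V:  C·V = s·A·J·C⁻¹ = kg·m²·s⁻²
  336 m²·T:  T·m² = Wb·m⁻²·m² = kg·m²·s⁻²·A⁻¹
  (38.9 kg·s^-2) × (72.85 m^2):  [kg·s⁻²] · [m²] = kg·m²·s⁻²
  526 kg·s⁻²·m²:  kg·m²·s⁻²
The terms do not share a single dimension (kg·m²·s⁻² vs kg·m²·s⁻²·A⁻¹).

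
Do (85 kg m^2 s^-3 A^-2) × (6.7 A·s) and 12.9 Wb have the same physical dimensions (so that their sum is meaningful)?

In SI base units:
  (85 kg m^2 s^-3 A^-2) × (6.7 A·s):  [kg·m²·s⁻³·A⁻²] · [s·A] = kg·m²·s⁻²·A⁻¹
  12.9 Wb:  Wb = V·s = kg·m²·s⁻²·A⁻¹
Both are kg·m²·s⁻²·A⁻¹, so they have the same dimensions and can be added.

Yes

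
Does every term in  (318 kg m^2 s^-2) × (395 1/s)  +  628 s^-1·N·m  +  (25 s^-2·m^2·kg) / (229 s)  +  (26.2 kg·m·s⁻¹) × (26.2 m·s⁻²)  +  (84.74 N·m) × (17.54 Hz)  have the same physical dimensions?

Reduce each to base SI dimensions:
  (318 kg m^2 s^-2) × (395 1/s):  [kg·m²·s⁻²] · [s⁻¹] = kg·m²·s⁻³
  628 s^-1·N·m:  N·m·s⁻¹ = kg·m·s⁻²·m·s⁻¹ = kg·m²·s⁻³
  (25 s^-2·m^2·kg) / (229 s):  [kg·m²·s⁻²] / [s] = kg·m²·s⁻³
  (26.2 kg·m·s⁻¹) × (26.2 m·s⁻²):  [kg·m·s⁻¹] · [m·s⁻²] = kg·m²·s⁻³
  (84.74 N·m) × (17.54 Hz):  [kg·m²·s⁻²] · [s⁻¹] = kg·m²·s⁻³
Every term reduces to kg·m²·s⁻³.

Yes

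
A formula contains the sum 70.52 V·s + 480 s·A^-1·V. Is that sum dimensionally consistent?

Dimensions:
  70.52 V·s:  V·s = J·C⁻¹·s = kg·m²·s⁻²·A⁻¹
  480 s·A^-1·V:  V·s·A⁻¹ = J·C⁻¹·s·A⁻¹ = kg·m²·s⁻²·A⁻²
kg·m²·s⁻²·A⁻¹ ≠ kg·m²·s⁻²·A⁻², so they cannot be added.

No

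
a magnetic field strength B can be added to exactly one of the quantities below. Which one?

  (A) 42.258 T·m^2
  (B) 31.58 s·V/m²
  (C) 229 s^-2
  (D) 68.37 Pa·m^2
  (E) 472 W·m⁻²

(B)

Reference: [magnetic field strength B] = kg·s⁻²·A⁻¹.
Each option:
  (A) T·m² = Wb·m⁻²·m² = kg·m²·s⁻²·A⁻¹
  (B) V·s·m⁻² = J·C⁻¹·s·m⁻² = kg·s⁻²·A⁻¹  ← same
  (C) s⁻²
  (D) Pa·m² = N·m⁻²·m² = kg·m·s⁻²
  (E) W·m⁻² = J·s⁻¹·m⁻² = kg·s⁻³
Only (B) matches kg·s⁻²·A⁻¹.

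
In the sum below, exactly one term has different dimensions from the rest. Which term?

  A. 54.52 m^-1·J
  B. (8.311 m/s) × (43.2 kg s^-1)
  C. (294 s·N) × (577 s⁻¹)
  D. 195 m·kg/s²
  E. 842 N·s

E.

Dimensions:
  A. J·m⁻¹ = N·m·m⁻¹ = kg·m·s⁻²
  B. [m·s⁻¹] · [kg·s⁻¹] = kg·m·s⁻²
  C. [kg·m·s⁻¹] · [s⁻¹] = kg·m·s⁻²
  D. kg·m·s⁻²
  E. N·s = kg·m·s⁻²·s = kg·m·s⁻¹
All reduce to kg·m·s⁻² except E., which is kg·m·s⁻¹.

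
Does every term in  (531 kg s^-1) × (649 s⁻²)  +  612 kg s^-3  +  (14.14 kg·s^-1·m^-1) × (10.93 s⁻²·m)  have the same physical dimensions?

Yes

Work out the base dimensions of each:
  (531 kg s^-1) × (649 s⁻²):  [kg·s⁻¹] · [s⁻²] = kg·s⁻³
  612 kg s^-3:  kg·s⁻³
  (14.14 kg·s^-1·m^-1) × (10.93 s⁻²·m):  [kg·m⁻¹·s⁻¹] · [m·s⁻²] = kg·s⁻³
Every term reduces to kg·s⁻³.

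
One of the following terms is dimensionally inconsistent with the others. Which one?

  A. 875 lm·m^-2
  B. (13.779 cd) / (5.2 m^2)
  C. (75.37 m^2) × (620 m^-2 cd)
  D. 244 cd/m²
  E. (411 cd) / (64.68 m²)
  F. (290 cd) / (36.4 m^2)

Work out the base dimensions of each:
  A. lm·m⁻² = cd·m⁻² = m⁻²·cd
  B. [cd] / [m²] = m⁻²·cd
  C. [m²] · [m⁻²·cd] = cd
  D. cd·m⁻² = m⁻²·cd
  E. [cd] / [m²] = m⁻²·cd
  F. [cd] / [m²] = m⁻²·cd
All reduce to m⁻²·cd except C., which is cd.

C.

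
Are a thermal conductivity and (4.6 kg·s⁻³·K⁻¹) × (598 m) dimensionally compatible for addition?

Yes

Work out the base dimensions of each:
  a thermal conductivity:  [thermal conductivity] = kg·m·s⁻³·K⁻¹
  (4.6 kg·s⁻³·K⁻¹) × (598 m):  [kg·s⁻³·K⁻¹] · [m] = kg·m·s⁻³·K⁻¹
Both are kg·m·s⁻³·K⁻¹, so they have the same dimensions and can be added.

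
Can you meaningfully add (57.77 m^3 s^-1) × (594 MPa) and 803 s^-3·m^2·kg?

In SI base units:
  (57.77 m^3 s^-1) × (594 MPa):  [m³·s⁻¹] · [kg·m⁻¹·s⁻²] = kg·m²·s⁻³
  803 s^-3·m^2·kg:  kg·m²·s⁻³
Both are kg·m²·s⁻³, so they have the same dimensions and can be added.

Yes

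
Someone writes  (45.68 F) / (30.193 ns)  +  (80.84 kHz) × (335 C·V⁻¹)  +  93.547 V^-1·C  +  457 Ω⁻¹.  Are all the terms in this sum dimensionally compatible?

Work out the base dimensions of each:
  (45.68 F) / (30.193 ns):  [kg⁻¹·m⁻²·s⁴·A²] / [s] = kg⁻¹·m⁻²·s³·A²
  (80.84 kHz) × (335 C·V⁻¹):  [s⁻¹] · [kg⁻¹·m⁻²·s⁴·A²] = kg⁻¹·m⁻²·s³·A²
  93.547 V^-1·C:  C·V⁻¹ = s·A·(J·C⁻¹)⁻¹ = kg⁻¹·m⁻²·s⁴·A²
  457 Ω⁻¹:  Ω⁻¹ = (V·A⁻¹)⁻¹ = kg⁻¹·m⁻²·s³·A²
The terms do not share a single dimension (kg⁻¹·m⁻²·s³·A² vs kg⁻¹·m⁻²·s⁴·A²).

No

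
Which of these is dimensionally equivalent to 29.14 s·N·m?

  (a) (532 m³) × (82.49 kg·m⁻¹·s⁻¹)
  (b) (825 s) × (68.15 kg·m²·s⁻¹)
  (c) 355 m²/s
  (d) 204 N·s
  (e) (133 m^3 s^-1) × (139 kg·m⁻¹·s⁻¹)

(a)

Reference: N·m·s = kg·m·s⁻²·m·s = kg·m²·s⁻¹.
Each option:
  (a) [m³] · [kg·m⁻¹·s⁻¹] = kg·m²·s⁻¹  ← same
  (b) [s] · [kg·m²·s⁻¹] = kg·m²
  (c) m²·s⁻¹
  (d) N·s = kg·m·s⁻²·s = kg·m·s⁻¹
  (e) [m³·s⁻¹] · [kg·m⁻¹·s⁻¹] = kg·m²·s⁻²
Only (a) matches kg·m²·s⁻¹.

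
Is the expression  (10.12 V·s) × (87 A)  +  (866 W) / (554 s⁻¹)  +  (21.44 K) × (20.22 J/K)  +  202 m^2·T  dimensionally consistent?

In SI base units:
  (10.12 V·s) × (87 A):  [kg·m²·s⁻²·A⁻¹] · [A] = kg·m²·s⁻²
  (866 W) / (554 s⁻¹):  [kg·m²·s⁻³] / [s⁻¹] = kg·m²·s⁻²
  (21.44 K) × (20.22 J/K):  [K] · [kg·m²·s⁻²·K⁻¹] = kg·m²·s⁻²
  202 m^2·T:  T·m² = Wb·m⁻²·m² = kg·m²·s⁻²·A⁻¹
The terms do not share a single dimension (kg·m²·s⁻² vs kg·m²·s⁻²·A⁻¹).

No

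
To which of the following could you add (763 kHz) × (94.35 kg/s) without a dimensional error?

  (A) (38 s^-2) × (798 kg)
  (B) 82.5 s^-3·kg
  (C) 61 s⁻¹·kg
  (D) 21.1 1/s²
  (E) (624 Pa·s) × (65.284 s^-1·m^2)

(A)

Reference: [s⁻¹] · [kg·s⁻¹] = kg·s⁻².
Each option:
  (A) [s⁻²] · [kg] = kg·s⁻²  ← same
  (B) kg·s⁻³
  (C) kg·s⁻¹
  (D) s⁻²
  (E) [kg·m⁻¹·s⁻¹] · [m²·s⁻¹] = kg·m·s⁻²
Only (A) matches kg·s⁻².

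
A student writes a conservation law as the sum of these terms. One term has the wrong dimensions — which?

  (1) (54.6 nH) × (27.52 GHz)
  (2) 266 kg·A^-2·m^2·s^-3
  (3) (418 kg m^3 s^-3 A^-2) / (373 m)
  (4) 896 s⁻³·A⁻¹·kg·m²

(4)

In SI base units:
  (1) [kg·m²·s⁻²·A⁻²] · [s⁻¹] = kg·m²·s⁻³·A⁻²
  (2) kg·m²·s⁻³·A⁻²
  (3) [kg·m³·s⁻³·A⁻²] / [m] = kg·m²·s⁻³·A⁻²
  (4) kg·m²·s⁻³·A⁻¹
All reduce to kg·m²·s⁻³·A⁻² except (4), which is kg·m²·s⁻³·A⁻¹.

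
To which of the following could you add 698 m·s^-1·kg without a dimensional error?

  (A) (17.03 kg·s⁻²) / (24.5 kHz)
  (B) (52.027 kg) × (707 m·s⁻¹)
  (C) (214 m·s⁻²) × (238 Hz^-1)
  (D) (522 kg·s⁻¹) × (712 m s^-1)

Reference: kg·m·s⁻¹.
Each option:
  (A) [kg·s⁻²] / [s⁻¹] = kg·s⁻¹
  (B) [kg] · [m·s⁻¹] = kg·m·s⁻¹  ← same
  (C) [m·s⁻²] · [s] = m·s⁻¹
  (D) [kg·s⁻¹] · [m·s⁻¹] = kg·m·s⁻²
Only (B) matches kg·m·s⁻¹.

(B)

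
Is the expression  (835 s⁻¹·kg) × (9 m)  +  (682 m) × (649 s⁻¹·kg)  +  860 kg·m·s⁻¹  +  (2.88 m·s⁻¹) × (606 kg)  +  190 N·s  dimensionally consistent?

Dimensions:
  (835 s⁻¹·kg) × (9 m):  [kg·s⁻¹] · [m] = kg·m·s⁻¹
  (682 m) × (649 s⁻¹·kg):  [m] · [kg·s⁻¹] = kg·m·s⁻¹
  860 kg·m·s⁻¹:  kg·m·s⁻¹
  (2.88 m·s⁻¹) × (606 kg):  [m·s⁻¹] · [kg] = kg·m·s⁻¹
  190 N·s:  N·s = kg·m·s⁻²·s = kg·m·s⁻¹
Every term reduces to kg·m·s⁻¹.

Yes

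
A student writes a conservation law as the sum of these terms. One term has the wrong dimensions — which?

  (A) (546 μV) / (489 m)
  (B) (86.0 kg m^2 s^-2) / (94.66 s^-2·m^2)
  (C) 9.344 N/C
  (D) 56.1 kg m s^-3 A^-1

In SI base units:
  (A) [kg·m²·s⁻³·A⁻¹] / [m] = kg·m·s⁻³·A⁻¹
  (B) [kg·m²·s⁻²] / [m²·s⁻²] = kg
  (C) N·C⁻¹ = kg·m·s⁻²·(s·A)⁻¹ = kg·m·s⁻³·A⁻¹
  (D) kg·m·s⁻³·A⁻¹
All reduce to kg·m·s⁻³·A⁻¹ except (B), which is kg.

(B)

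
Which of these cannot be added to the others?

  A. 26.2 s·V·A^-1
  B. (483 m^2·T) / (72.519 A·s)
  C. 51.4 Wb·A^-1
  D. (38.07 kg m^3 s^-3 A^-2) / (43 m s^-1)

B.

Reduce each to base SI dimensions:
  A. V·s·A⁻¹ = J·C⁻¹·s·A⁻¹ = kg·m²·s⁻²·A⁻²
  B. [kg·m²·s⁻²·A⁻¹] / [s·A] = kg·m²·s⁻³·A⁻²
  C. Wb·A⁻¹ = V·s·A⁻¹ = kg·m²·s⁻²·A⁻²
  D. [kg·m³·s⁻³·A⁻²] / [m·s⁻¹] = kg·m²·s⁻²·A⁻²
All reduce to kg·m²·s⁻²·A⁻² except B., which is kg·m²·s⁻³·A⁻².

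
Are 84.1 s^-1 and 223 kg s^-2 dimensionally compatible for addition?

Dimensions:
  84.1 s^-1:  s⁻¹
  223 kg s^-2:  kg·s⁻²
s⁻¹ ≠ kg·s⁻², so they cannot be added.

No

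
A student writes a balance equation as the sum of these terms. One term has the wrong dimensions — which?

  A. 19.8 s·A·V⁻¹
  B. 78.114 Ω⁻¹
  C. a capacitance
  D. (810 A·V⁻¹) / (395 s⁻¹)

Reduce each to base SI dimensions:
  A. A·s·V⁻¹ = A·s·(J·C⁻¹)⁻¹ = kg⁻¹·m⁻²·s⁴·A²
  B. Ω⁻¹ = (V·A⁻¹)⁻¹ = kg⁻¹·m⁻²·s³·A²
  C. [capacitance] = kg⁻¹·m⁻²·s⁴·A²
  D. [kg⁻¹·m⁻²·s³·A²] / [s⁻¹] = kg⁻¹·m⁻²·s⁴·A²
All reduce to kg⁻¹·m⁻²·s⁴·A² except B., which is kg⁻¹·m⁻²·s³·A².

B.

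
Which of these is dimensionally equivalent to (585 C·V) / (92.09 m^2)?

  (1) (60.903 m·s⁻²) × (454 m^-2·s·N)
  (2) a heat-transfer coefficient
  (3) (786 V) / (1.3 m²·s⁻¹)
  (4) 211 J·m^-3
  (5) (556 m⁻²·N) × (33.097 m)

Reference: [kg·m²·s⁻²] / [m²] = kg·s⁻².
Each option:
  (1) [m·s⁻²] · [kg·m⁻¹·s⁻¹] = kg·s⁻³
  (2) [heat-transfer coefficient] = kg·s⁻³·K⁻¹
  (3) [kg·m²·s⁻³·A⁻¹] / [m²·s⁻¹] = kg·s⁻²·A⁻¹
  (4) J·m⁻³ = N·m·m⁻³ = kg·m⁻¹·s⁻²
  (5) [kg·m⁻¹·s⁻²] · [m] = kg·s⁻²  ← same
Only (5) matches kg·s⁻².

(5)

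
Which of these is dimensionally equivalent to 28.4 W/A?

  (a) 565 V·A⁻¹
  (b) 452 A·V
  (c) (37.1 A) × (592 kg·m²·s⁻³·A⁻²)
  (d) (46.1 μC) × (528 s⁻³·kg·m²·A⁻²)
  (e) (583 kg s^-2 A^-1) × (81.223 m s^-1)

Reference: W·A⁻¹ = J·s⁻¹·A⁻¹ = kg·m²·s⁻³·A⁻¹.
Each option:
  (a) V·A⁻¹ = J·C⁻¹·A⁻¹ = kg·m²·s⁻³·A⁻²
  (b) V·A = J·C⁻¹·A = kg·m²·s⁻³
  (c) [A] · [kg·m²·s⁻³·A⁻²] = kg·m²·s⁻³·A⁻¹  ← same
  (d) [s·A] · [kg·m²·s⁻³·A⁻²] = kg·m²·s⁻²·A⁻¹
  (e) [kg·s⁻²·A⁻¹] · [m·s⁻¹] = kg·m·s⁻³·A⁻¹
Only (c) matches kg·m²·s⁻³·A⁻¹.

(c)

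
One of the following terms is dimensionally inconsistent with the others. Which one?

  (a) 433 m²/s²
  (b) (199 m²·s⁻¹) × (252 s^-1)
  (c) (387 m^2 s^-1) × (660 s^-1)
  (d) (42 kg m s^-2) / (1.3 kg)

Work out the base dimensions of each:
  (a) m²·s⁻²
  (b) [m²·s⁻¹] · [s⁻¹] = m²·s⁻²
  (c) [m²·s⁻¹] · [s⁻¹] = m²·s⁻²
  (d) [kg·m·s⁻²] / [kg] = m·s⁻²
All reduce to m²·s⁻² except (d), which is m·s⁻².

(d)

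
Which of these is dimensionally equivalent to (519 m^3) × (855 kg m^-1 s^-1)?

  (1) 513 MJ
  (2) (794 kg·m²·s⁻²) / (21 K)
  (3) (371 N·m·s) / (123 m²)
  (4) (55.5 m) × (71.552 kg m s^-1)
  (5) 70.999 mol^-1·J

Reference: [m³] · [kg·m⁻¹·s⁻¹] = kg·m²·s⁻¹.
Each option:
  (1) J = N·m = kg·m²·s⁻²
  (2) [kg·m²·s⁻²] / [K] = kg·m²·s⁻²·K⁻¹
  (3) [kg·m²·s⁻¹] / [m²] = kg·s⁻¹
  (4) [m] · [kg·m·s⁻¹] = kg·m²·s⁻¹  ← same
  (5) J·mol⁻¹ = N·m·mol⁻¹ = kg·m²·s⁻²·mol⁻¹
Only (4) matches kg·m²·s⁻¹.

(4)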